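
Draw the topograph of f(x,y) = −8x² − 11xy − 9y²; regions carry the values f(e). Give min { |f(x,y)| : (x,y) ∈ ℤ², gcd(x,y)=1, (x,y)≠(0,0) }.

translate: b→-5 (≡11 mod 16), so (8,11,9)→(8,-5,6)
flip: (8,-5,6)→(6,5,8)
reduced (well bottom): (6,5,8) with a≤c, −a<b≤a
well minimum |f| = |-6| = 6 (negative-definite)

6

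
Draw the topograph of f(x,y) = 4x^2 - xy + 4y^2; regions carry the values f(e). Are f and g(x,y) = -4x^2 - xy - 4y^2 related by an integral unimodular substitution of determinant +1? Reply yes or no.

D₁ = -63, D₂ = -63
f: flip: (4,-1,4)→(4,1,4)
f: reduced (well bottom): (4,1,4) with a≤c, −a<b≤a
g is negative-definite; reduce −g:
−g: reduced (well bottom): (4,1,4) with a≤c, −a<b≤a
flip sign back: reduced form of g is (-4,-1,-4)
reduced forms (4, 1, 4) vs (-4, -1, -4) ⇒ inequivalent

no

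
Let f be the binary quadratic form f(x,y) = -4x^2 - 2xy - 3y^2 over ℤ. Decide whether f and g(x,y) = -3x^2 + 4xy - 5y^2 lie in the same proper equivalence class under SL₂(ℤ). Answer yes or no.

D₁ = -44, D₂ = -44
f is negative-definite; reduce −f:
−f: flip: (4,2,3)→(3,-2,4)
−f: reduced (well bottom): (3,-2,4) with a≤c, −a<b≤a
flip sign back: reduced form of f is (-3,2,-4)
g is negative-definite; reduce −g:
−g: translate: b→2 (≡-4 mod 6), so (3,-4,5)→(3,2,4)
−g: reduced (well bottom): (3,2,4) with a≤c, −a<b≤a
flip sign back: reduced form of g is (-3,-2,-4)
reduced forms (-3, 2, -4) vs (-3, -2, -4) ⇒ inequivalent

no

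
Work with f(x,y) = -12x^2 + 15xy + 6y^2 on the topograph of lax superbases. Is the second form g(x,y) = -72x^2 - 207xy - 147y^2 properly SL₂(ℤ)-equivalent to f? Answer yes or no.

D₁ = 513, D₂ = 513
river cycle of f (length 6): (6, 21, -3), (-3, 21, 6), (6, 15, -12), (-12, 9, 9), (9, 9, -12), (-12, 15, 6)
river cycle of g (length 6): (-12, 15, 6), (6, 21, -3), (-3, 21, 6), (6, 15, -12), (-12, 9, 9), (9, 9, -12)
cycles coincide ⇒ equivalent

yes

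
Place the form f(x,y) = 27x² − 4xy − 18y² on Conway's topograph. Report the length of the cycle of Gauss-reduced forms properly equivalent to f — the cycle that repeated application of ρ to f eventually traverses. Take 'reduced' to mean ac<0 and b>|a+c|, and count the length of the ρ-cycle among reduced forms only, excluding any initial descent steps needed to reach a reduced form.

D = 1960, ⌊√D⌋ = 44
descent: ρ → (-18,40,5)  [lands on river]
river: ρ → (5,40,-18)
river: ρ → (-18,32,13)
river: ρ → (13,20,-30)
river: ρ → (-30,40,3)
river: ρ → (3,44,-2)
river: ρ → (-2,44,3)
river: ρ → (3,40,-30)
river: ρ → (-30,20,13)
river: ρ → (13,32,-18)
ρ-cycle length = 10 (tail of 1 descent step not counted)

10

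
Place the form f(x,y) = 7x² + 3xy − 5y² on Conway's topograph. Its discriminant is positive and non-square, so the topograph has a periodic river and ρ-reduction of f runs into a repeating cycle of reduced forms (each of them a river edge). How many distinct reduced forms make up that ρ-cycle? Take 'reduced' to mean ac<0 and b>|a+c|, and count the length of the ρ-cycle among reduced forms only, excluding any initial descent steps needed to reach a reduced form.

D = 149, ⌊√D⌋ = 12
river: ρ → (-5,7,5)
river: ρ → (5,3,-7)
river: ρ → (-7,11,1)
river: ρ → (1,11,-7)
river: ρ → (-7,3,5)
river: ρ → (5,7,-5)
river: ρ → (-5,3,7)
river: ρ → (7,11,-1)
river: ρ → (-1,11,7)
river: ρ → (7,3,-5)
ρ-cycle length = 10 (tail of 0 descent steps not counted)

10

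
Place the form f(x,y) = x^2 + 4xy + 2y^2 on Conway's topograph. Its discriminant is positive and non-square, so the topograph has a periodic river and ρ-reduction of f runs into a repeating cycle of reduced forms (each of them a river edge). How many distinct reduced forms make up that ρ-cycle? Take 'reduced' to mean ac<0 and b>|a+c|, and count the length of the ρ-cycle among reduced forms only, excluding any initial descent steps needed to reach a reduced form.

D = 8, ⌊√D⌋ = 2
descent: ρ → (2,0,-1)
descent: ρ → (-1,2,1)  [lands on river]
river: ρ → (1,2,-1)
ρ-cycle length = 2 (tail of 2 descent steps not counted)

2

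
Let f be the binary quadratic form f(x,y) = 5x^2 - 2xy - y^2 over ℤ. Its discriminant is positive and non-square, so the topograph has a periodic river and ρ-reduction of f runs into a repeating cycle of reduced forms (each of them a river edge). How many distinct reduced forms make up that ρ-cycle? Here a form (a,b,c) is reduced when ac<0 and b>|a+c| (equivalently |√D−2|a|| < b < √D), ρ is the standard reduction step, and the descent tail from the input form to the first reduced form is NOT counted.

D = 24, ⌊√D⌋ = 4
descent: ρ → (-1,4,2)  [lands on river]
river: ρ → (2,4,-1)
ρ-cycle length = 2 (tail of 1 descent step not counted)

2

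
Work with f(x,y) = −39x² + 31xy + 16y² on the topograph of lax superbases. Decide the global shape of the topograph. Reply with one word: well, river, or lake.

D = b²−4ac = 31² − 4·(-39)·16 = 3457
D > 0 non-square ⇒ indefinite ⇒ periodic river

river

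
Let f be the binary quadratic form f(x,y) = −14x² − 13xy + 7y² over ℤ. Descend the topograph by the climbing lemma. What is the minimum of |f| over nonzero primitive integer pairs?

descent: ρ → (7,13,-14)  [lands on river]
river: ρ → (-14,15,6)
river: ρ → (6,21,-5)
river: ρ → (-5,19,10)
river: ρ → (10,21,-3)
river: ρ → (-3,21,10)
river: ρ → (10,19,-5)
river: ρ → (-5,21,6)
river: ρ → (6,15,-14)
river: ρ → (-14,13,7)
river: ρ → (7,15,-12)
river: ρ → (-12,9,10)
river: ρ → (10,11,-11)
river: ρ → (-11,11,10)
river: ρ → (10,9,-12)
river: ρ → (-12,15,7)
closes: descent 1, river 16
min |a| on river = 3

3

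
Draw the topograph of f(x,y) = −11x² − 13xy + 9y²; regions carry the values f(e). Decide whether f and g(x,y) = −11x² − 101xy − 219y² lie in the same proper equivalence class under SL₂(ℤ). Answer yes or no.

D₁ = 565, D₂ = 565
river cycle of f (length 10): (9, 13, -11), (-11, 9, 11), (11, 13, -9), (-9, 23, 1), (1, 23, -9), (-9, 13, 11), (11, 9, -11), (-11, 13, 9), (9, 23, -1), (-1, 23, 9)
river cycle of g (length 10): (-11, 9, 11), (11, 13, -9), (-9, 23, 1), (1, 23, -9), (-9, 13, 11), (11, 9, -11), (-11, 13, 9), (9, 23, -1), (-1, 23, 9), (9, 13, -11)
cycles coincide ⇒ equivalent

yes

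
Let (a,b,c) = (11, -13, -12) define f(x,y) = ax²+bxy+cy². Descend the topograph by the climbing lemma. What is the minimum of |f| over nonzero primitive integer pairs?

descent: ρ → (-12,13,11)  [lands on river]
river: ρ → (11,9,-14)
river: ρ → (-14,19,6)
river: ρ → (6,17,-17)
river: ρ → (-17,17,6)
river: ρ → (6,19,-14)
river: ρ → (-14,9,11)
river: ρ → (11,13,-12)
river: ρ → (-12,11,12)
river: ρ → (12,13,-11)
river: ρ → (-11,9,14)
river: ρ → (14,19,-6)
river: ρ → (-6,17,17)
river: ρ → (17,17,-6)
river: ρ → (-6,19,14)
river: ρ → (14,9,-11)
river: ρ → (-11,13,12)
river: ρ → (12,11,-12)
closes: descent 1, river 18
min |a| on river = 6

6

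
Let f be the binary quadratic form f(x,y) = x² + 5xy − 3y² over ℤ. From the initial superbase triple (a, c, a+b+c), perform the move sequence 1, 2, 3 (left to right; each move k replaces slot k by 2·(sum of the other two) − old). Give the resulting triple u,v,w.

start (1,-3,3) = (f(1,0),f(0,1),f(1,1))
replace slot 1: 2·((-3)+3) − 1 = -1 → (-1,-3,3)
replace slot 2: 2·((-1)+3) − (-3) = 7 → (-1,7,3)
replace slot 3: 2·((-1)+7) − 3 = 9 → (-1,7,9)

-1,7,9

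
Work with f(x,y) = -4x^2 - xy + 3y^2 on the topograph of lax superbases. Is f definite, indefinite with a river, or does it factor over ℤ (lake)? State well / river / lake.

D = b²−4ac = (-1)² − 4·(-4)·3 = 49
D = 7² is a perfect square ⇒ form factors over ℤ ⇒ lakes

lake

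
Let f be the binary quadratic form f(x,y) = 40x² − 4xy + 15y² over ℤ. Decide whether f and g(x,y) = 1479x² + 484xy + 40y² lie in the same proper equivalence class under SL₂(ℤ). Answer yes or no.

D₁ = -2384, D₂ = -2384
f: flip: (40,-4,15)→(15,4,40)
f: reduced (well bottom): (15,4,40) with a≤c, −a<b≤a
g: flip: (1479,484,40)→(40,-484,1479)
g: translate: b→-4 (≡-484 mod 80), so (40,-484,1479)→(40,-4,15)
g: flip: (40,-4,15)→(15,4,40)
g: reduced (well bottom): (15,4,40) with a≤c, −a<b≤a
reduced forms (15, 4, 40) vs (15, 4, 40) ⇒ equivalent

yes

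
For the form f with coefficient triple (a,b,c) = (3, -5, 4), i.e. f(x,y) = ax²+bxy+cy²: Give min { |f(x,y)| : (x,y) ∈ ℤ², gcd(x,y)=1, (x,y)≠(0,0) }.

translate: b→1 (≡-5 mod 6), so (3,-5,4)→(3,1,2)
flip: (3,1,2)→(2,-1,3)
reduced (well bottom): (2,-1,3) with a≤c, −a<b≤a
well minimum = a = 2

2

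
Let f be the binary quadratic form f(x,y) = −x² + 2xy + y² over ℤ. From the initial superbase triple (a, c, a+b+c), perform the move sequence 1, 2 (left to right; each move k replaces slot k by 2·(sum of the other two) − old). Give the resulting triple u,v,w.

start (-1,1,2) = (f(1,0),f(0,1),f(1,1))
replace slot 1: 2·(1+2) − (-1) = 7 → (7,1,2)
replace slot 2: 2·(7+2) − 1 = 17 → (7,17,2)

7,17,2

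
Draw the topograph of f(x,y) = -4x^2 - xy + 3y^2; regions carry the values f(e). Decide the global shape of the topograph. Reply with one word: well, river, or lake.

D = b²−4ac = (-1)² − 4·(-4)·3 = 49
D = 7² is a perfect square ⇒ form factors over ℤ ⇒ lakes

lake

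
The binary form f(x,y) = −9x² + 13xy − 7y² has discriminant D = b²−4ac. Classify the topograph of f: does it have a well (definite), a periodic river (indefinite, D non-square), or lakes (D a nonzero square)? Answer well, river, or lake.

D = b²−4ac = 13² − 4·(-9)·(-7) = -83
D < 0 ⇒ definite ⇒ every region one sign ⇒ single well

well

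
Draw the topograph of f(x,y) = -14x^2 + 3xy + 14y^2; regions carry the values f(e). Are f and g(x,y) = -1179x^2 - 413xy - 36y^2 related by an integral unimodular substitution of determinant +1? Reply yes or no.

D₁ = 793, D₂ = 793
river cycle of f (length 8): (14, 25, -3), (-3, 23, 22), (22, 21, -4), (-4, 27, 4), (4, 21, -22), (-22, 23, 3), (3, 25, -14), (-14, 3, 14)
river cycle of g (length 8): (3, 25, -14), (-14, 3, 14), (14, 25, -3), (-3, 23, 22), (22, 21, -4), (-4, 27, 4), (4, 21, -22), (-22, 23, 3)
cycles coincide ⇒ equivalent

yes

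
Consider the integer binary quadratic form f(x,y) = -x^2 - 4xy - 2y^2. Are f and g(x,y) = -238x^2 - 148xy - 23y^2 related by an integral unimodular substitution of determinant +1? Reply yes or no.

D₁ = 8, D₂ = 8
river cycle of f (length 2): (1, 2, -1), (-1, 2, 1)
river cycle of g (length 2): (-1, 2, 1), (1, 2, -1)
cycles coincide ⇒ equivalent

yes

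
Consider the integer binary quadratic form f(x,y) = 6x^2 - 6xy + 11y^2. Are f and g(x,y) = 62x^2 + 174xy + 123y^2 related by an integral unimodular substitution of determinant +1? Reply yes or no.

D₁ = -228, D₂ = -228
f: translate: b→6 (≡-6 mod 12), so (6,-6,11)→(6,6,11)
f: reduced (well bottom): (6,6,11) with a≤c, −a<b≤a
g: translate: b→50 (≡174 mod 124), so (62,174,123)→(62,50,11)
g: flip: (62,50,11)→(11,-50,62)
g: translate: b→-6 (≡-50 mod 22), so (11,-50,62)→(11,-6,6)
g: flip: (11,-6,6)→(6,6,11)
g: reduced (well bottom): (6,6,11) with a≤c, −a<b≤a
reduced forms (6, 6, 11) vs (6, 6, 11) ⇒ equivalent

yes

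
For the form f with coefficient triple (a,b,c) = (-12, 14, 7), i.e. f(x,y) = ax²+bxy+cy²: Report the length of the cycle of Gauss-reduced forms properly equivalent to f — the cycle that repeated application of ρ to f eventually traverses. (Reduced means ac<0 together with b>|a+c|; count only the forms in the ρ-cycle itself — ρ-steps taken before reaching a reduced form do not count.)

D = 532, ⌊√D⌋ = 23
river: ρ → (7,14,-12)
river: ρ → (-12,10,9)
river: ρ → (9,8,-13)
river: ρ → (-13,18,4)
river: ρ → (4,22,-3)
river: ρ → (-3,20,11)
river: ρ → (11,2,-12)
river: ρ → (-12,22,1)
river: ρ → (1,22,-12)
river: ρ → (-12,2,11)
river: ρ → (11,20,-3)
river: ρ → (-3,22,4)
river: ρ → (4,18,-13)
river: ρ → (-13,8,9)
river: ρ → (9,10,-12)
river: ρ → (-12,14,7)
ρ-cycle length = 16 (tail of 0 descent steps not counted)

16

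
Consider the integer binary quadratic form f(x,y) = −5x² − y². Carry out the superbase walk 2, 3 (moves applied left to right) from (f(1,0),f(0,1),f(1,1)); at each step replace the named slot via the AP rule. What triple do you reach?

start (-5,-1,-6) = (f(1,0),f(0,1),f(1,1))
replace slot 2: 2·((-5)+(-6)) − (-1) = -21 → (-5,-21,-6)
replace slot 3: 2·((-5)+(-21)) − (-6) = -46 → (-5,-21,-46)

-5,-21,-46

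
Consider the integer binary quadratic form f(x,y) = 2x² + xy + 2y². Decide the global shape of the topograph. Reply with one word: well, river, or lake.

D = b²−4ac = 1² − 4·2·2 = -15
D < 0 ⇒ definite ⇒ every region one sign ⇒ single well

well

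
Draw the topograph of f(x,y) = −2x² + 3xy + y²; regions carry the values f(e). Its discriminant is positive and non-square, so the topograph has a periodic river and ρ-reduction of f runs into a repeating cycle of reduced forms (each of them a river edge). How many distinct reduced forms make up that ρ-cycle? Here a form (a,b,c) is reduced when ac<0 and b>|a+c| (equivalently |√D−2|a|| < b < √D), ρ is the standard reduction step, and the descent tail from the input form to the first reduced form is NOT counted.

D = 17, ⌊√D⌋ = 4
river: ρ → (1,3,-2)
river: ρ → (-2,1,2)
river: ρ → (2,3,-1)
river: ρ → (-1,3,2)
river: ρ → (2,1,-2)
river: ρ → (-2,3,1)
ρ-cycle length = 6 (tail of 0 descent steps not counted)

6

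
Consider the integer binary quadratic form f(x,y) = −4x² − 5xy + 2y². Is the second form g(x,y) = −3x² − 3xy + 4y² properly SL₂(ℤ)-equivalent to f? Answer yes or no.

D₁ = 57, D₂ = 57
river cycle of f (length 6): (2, 5, -4), (-4, 3, 3), (3, 3, -4), (-4, 5, 2), (2, 7, -1), (-1, 7, 2)
river cycle of g (length 6): (4, 3, -3), (-3, 3, 4), (4, 5, -2), (-2, 7, 1), (1, 7, -2), (-2, 5, 4)
cycles differ ⇒ inequivalent

no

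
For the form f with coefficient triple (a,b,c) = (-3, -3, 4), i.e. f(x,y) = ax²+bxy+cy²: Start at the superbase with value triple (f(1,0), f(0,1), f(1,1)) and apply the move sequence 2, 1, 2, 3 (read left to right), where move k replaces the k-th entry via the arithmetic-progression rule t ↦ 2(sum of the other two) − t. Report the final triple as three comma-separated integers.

start (-3,4,-2) = (f(1,0),f(0,1),f(1,1))
replace slot 2: 2·((-3)+(-2)) − 4 = -14 → (-3,-14,-2)
replace slot 1: 2·((-14)+(-2)) − (-3) = -29 → (-29,-14,-2)
replace slot 2: 2·((-29)+(-2)) − (-14) = -48 → (-29,-48,-2)
replace slot 3: 2·((-29)+(-48)) − (-2) = -152 → (-29,-48,-152)

-29,-48,-152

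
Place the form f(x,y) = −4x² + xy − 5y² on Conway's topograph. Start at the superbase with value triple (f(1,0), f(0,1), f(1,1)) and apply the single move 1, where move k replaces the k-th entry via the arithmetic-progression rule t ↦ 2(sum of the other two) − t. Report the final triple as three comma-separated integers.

start (-4,-5,-8) = (f(1,0),f(0,1),f(1,1))
replace slot 1: 2·((-5)+(-8)) − (-4) = -22 → (-22,-5,-8)

-22,-5,-8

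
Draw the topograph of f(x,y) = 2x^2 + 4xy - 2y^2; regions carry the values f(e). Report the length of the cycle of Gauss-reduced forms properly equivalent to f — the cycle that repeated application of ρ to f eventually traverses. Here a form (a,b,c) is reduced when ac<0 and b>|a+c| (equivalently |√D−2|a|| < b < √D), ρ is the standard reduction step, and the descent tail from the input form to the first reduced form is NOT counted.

D = 32, ⌊√D⌋ = 5
river: ρ → (-2,4,2)
river: ρ → (2,4,-2)
ρ-cycle length = 2 (tail of 0 descent steps not counted)

2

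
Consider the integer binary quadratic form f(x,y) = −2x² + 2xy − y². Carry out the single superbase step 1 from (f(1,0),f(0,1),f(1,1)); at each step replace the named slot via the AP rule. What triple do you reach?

start (-2,-1,-1) = (f(1,0),f(0,1),f(1,1))
replace slot 1: 2·((-1)+(-1)) − (-2) = -2 → (-2,-1,-1)

-2,-1,-1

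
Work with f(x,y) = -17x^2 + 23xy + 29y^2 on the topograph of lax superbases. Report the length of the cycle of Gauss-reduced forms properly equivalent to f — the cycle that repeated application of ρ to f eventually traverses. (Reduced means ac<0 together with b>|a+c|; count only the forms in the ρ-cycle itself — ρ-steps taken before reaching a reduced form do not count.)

D = 2501, ⌊√D⌋ = 50
river: ρ → (29,35,-11)
river: ρ → (-11,31,35)
river: ρ → (35,39,-7)
river: ρ → (-7,45,17)
river: ρ → (17,23,-29)
river: ρ → (-29,35,11)
river: ρ → (11,31,-35)
river: ρ → (-35,39,7)
river: ρ → (7,45,-17)
river: ρ → (-17,23,29)
ρ-cycle length = 10 (tail of 0 descent steps not counted)

10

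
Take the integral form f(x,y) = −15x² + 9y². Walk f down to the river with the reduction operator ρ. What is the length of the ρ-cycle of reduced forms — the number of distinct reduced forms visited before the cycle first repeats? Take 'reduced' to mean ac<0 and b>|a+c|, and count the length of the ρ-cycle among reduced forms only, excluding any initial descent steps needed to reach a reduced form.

D = 540, ⌊√D⌋ = 23
descent: ρ → (9,18,-6)  [lands on river]
river: ρ → (-6,18,9)
ρ-cycle length = 2 (tail of 1 descent step not counted)

2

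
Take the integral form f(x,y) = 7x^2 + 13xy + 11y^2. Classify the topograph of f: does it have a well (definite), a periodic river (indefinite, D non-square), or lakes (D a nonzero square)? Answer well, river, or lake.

D = b²−4ac = 13² − 4·7·11 = -139
D < 0 ⇒ definite ⇒ every region one sign ⇒ single well

well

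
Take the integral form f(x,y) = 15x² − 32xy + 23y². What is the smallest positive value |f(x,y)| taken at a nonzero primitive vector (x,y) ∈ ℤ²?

translate: b→-2 (≡-32 mod 30), so (15,-32,23)→(15,-2,6)
flip: (15,-2,6)→(6,2,15)
reduced (well bottom): (6,2,15) with a≤c, −a<b≤a
well minimum = a = 6

6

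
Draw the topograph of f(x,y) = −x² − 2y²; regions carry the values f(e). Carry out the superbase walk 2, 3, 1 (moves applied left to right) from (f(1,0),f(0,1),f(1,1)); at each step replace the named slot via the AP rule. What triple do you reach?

start (-1,-2,-3) = (f(1,0),f(0,1),f(1,1))
replace slot 2: 2·((-1)+(-3)) − (-2) = -6 → (-1,-6,-3)
replace slot 3: 2·((-1)+(-6)) − (-3) = -11 → (-1,-6,-11)
replace slot 1: 2·((-6)+(-11)) − (-1) = -33 → (-33,-6,-11)

-33,-6,-11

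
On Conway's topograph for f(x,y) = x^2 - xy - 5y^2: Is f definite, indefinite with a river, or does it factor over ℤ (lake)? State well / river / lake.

D = b²−4ac = (-1)² − 4·1·(-5) = 21
D > 0 non-square ⇒ indefinite ⇒ periodic river

river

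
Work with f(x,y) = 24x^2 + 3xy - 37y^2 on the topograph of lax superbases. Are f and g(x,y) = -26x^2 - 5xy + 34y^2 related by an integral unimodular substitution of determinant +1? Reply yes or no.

D₁ = 3561, D₂ = 3561
river cycle of f (length 56): (24, 51, -10), (-10, 49, 29), (29, 9, -30), (-30, 51, 8), (8, 45, -48), (-48, 51, 5), (5, 59, -4), (-4, 53, 47), (47, 41, -10), (-10, 59, 2), … (46 more)
river cycle of g (length 56): (-26, 47, 13), (13, 57, -6), (-6, 51, 40), (40, 29, -17), (-17, 39, 30), (30, 21, -26), (-26, 31, 25), (25, 19, -32), (-32, 45, 12), (12, 51, -20), … (46 more)
cycles differ ⇒ inequivalent

no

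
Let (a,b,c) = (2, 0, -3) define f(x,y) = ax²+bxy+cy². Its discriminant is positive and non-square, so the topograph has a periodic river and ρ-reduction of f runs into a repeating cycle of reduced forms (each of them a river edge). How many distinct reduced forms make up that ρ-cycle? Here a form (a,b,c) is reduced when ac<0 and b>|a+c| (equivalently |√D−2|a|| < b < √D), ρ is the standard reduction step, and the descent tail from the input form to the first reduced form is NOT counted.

D = 24, ⌊√D⌋ = 4
descent: ρ → (-3,0,2)
descent: ρ → (2,4,-1)  [lands on river]
river: ρ → (-1,4,2)
ρ-cycle length = 2 (tail of 2 descent steps not counted)

2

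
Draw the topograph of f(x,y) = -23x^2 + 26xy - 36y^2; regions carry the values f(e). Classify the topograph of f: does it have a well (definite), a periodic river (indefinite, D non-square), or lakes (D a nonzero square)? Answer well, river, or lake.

D = b²−4ac = 26² − 4·(-23)·(-36) = -2636
D < 0 ⇒ definite ⇒ every region one sign ⇒ single well

well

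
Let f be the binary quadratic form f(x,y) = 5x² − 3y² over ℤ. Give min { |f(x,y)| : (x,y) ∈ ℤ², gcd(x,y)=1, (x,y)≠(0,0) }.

descent: ρ → (-3,6,2)  [lands on river]
river: ρ → (2,6,-3)
closes: descent 1, river 2
min |a| on river = 2

2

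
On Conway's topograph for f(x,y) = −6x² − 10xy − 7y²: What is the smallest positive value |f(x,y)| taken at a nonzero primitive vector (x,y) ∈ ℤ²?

translate: b→-2 (≡10 mod 12), so (6,10,7)→(6,-2,3)
flip: (6,-2,3)→(3,2,6)
reduced (well bottom): (3,2,6) with a≤c, −a<b≤a
well minimum |f| = |-3| = 3 (negative-definite)

3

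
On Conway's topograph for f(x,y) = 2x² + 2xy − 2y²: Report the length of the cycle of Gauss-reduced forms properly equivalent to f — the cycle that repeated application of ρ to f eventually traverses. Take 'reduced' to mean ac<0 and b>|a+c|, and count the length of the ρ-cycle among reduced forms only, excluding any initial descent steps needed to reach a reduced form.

D = 20, ⌊√D⌋ = 4
river: ρ → (-2,2,2)
river: ρ → (2,2,-2)
ρ-cycle length = 2 (tail of 0 descent steps not counted)

2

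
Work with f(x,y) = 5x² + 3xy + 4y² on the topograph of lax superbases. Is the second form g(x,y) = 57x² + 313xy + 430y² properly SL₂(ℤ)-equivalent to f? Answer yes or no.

D₁ = -71, D₂ = -71
f: flip: (5,3,4)→(4,-3,5)
f: reduced (well bottom): (4,-3,5) with a≤c, −a<b≤a
g: translate: b→-29 (≡313 mod 114), so (57,313,430)→(57,-29,4)
g: flip: (57,-29,4)→(4,29,57)
g: translate: b→-3 (≡29 mod 8), so (4,29,57)→(4,-3,5)
g: reduced (well bottom): (4,-3,5) with a≤c, −a<b≤a
reduced forms (4, -3, 5) vs (4, -3, 5) ⇒ equivalent

yes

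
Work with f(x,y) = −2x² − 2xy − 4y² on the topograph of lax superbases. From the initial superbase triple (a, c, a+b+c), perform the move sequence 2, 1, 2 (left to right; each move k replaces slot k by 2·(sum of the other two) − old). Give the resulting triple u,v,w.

start (-2,-4,-8) = (f(1,0),f(0,1),f(1,1))
replace slot 2: 2·((-2)+(-8)) − (-4) = -16 → (-2,-16,-8)
replace slot 1: 2·((-16)+(-8)) − (-2) = -46 → (-46,-16,-8)
replace slot 2: 2·((-46)+(-8)) − (-16) = -92 → (-46,-92,-8)

-46,-92,-8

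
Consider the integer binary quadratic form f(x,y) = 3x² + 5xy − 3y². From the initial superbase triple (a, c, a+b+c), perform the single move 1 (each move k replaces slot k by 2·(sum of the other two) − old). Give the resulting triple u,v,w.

start (3,-3,5) = (f(1,0),f(0,1),f(1,1))
replace slot 1: 2·((-3)+5) − 3 = 1 → (1,-3,5)

1,-3,5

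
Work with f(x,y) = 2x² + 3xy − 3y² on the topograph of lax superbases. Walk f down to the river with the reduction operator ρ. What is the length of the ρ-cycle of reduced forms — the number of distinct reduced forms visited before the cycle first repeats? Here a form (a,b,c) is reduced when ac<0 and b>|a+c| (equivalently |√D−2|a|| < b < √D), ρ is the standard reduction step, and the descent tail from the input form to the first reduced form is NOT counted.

D = 33, ⌊√D⌋ = 5
river: ρ → (-3,3,2)
river: ρ → (2,5,-1)
river: ρ → (-1,5,2)
river: ρ → (2,3,-3)
ρ-cycle length = 4 (tail of 0 descent steps not counted)

4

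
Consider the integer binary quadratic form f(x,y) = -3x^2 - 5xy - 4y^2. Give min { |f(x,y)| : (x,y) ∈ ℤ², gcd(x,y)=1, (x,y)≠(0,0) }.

translate: b→-1 (≡5 mod 6), so (3,5,4)→(3,-1,2)
flip: (3,-1,2)→(2,1,3)
reduced (well bottom): (2,1,3) with a≤c, −a<b≤a
well minimum |f| = |-2| = 2 (negative-definite)

2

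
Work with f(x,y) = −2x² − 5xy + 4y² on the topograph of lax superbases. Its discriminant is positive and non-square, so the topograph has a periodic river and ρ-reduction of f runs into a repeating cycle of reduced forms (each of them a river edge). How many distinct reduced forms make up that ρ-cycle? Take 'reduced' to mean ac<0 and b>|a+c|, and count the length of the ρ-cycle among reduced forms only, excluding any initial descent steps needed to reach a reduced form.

D = 57, ⌊√D⌋ = 7
descent: ρ → (4,5,-2)  [lands on river]
river: ρ → (-2,7,1)
river: ρ → (1,7,-2)
river: ρ → (-2,5,4)
river: ρ → (4,3,-3)
river: ρ → (-3,3,4)
ρ-cycle length = 6 (tail of 1 descent step not counted)

6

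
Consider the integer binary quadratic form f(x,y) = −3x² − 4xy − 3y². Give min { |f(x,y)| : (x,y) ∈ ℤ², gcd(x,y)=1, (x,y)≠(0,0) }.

translate: b→-2 (≡4 mod 6), so (3,4,3)→(3,-2,2)
flip: (3,-2,2)→(2,2,3)
reduced (well bottom): (2,2,3) with a≤c, −a<b≤a
well minimum |f| = |-2| = 2 (negative-definite)

2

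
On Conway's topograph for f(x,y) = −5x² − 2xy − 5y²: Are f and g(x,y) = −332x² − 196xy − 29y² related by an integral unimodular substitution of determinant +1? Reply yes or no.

D₁ = -96, D₂ = -96
f is negative-definite; reduce −f:
−f: reduced (well bottom): (5,2,5) with a≤c, −a<b≤a
flip sign back: reduced form of f is (-5,-2,-5)
g is negative-definite; reduce −g:
−g: flip: (332,196,29)→(29,-196,332)
−g: translate: b→-22 (≡-196 mod 58), so (29,-196,332)→(29,-22,5)
−g: flip: (29,-22,5)→(5,22,29)
−g: translate: b→2 (≡22 mod 10), so (5,22,29)→(5,2,5)
−g: reduced (well bottom): (5,2,5) with a≤c, −a<b≤a
flip sign back: reduced form of g is (-5,-2,-5)
reduced forms (-5, -2, -5) vs (-5, -2, -5) ⇒ equivalent

yes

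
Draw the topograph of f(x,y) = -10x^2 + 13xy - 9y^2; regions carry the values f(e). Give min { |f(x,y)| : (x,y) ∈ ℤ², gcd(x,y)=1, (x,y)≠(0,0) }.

translate: b→7 (≡-13 mod 20), so (10,-13,9)→(10,7,6)
flip: (10,7,6)→(6,-7,10)
translate: b→5 (≡-7 mod 12), so (6,-7,10)→(6,5,9)
reduced (well bottom): (6,5,9) with a≤c, −a<b≤a
well minimum |f| = |-6| = 6 (negative-definite)

6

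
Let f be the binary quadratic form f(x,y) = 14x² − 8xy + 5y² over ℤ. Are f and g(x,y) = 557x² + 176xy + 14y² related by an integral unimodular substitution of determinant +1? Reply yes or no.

D₁ = -216, D₂ = -216
f: flip: (14,-8,5)→(5,8,14)
f: translate: b→-2 (≡8 mod 10), so (5,8,14)→(5,-2,11)
f: reduced (well bottom): (5,-2,11) with a≤c, −a<b≤a
g: flip: (557,176,14)→(14,-176,557)
g: translate: b→-8 (≡-176 mod 28), so (14,-176,557)→(14,-8,5)
g: flip: (14,-8,5)→(5,8,14)
g: translate: b→-2 (≡8 mod 10), so (5,8,14)→(5,-2,11)
g: reduced (well bottom): (5,-2,11) with a≤c, −a<b≤a
reduced forms (5, -2, 11) vs (5, -2, 11) ⇒ equivalent

yes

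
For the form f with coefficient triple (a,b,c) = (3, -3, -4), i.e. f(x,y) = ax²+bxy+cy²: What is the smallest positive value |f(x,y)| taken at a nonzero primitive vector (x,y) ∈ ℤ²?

descent: ρ → (-4,3,3)  [lands on river]
river: ρ → (3,3,-4)
river: ρ → (-4,5,2)
river: ρ → (2,7,-1)
river: ρ → (-1,7,2)
river: ρ → (2,5,-4)
closes: descent 1, river 6
min |a| on river = 1

1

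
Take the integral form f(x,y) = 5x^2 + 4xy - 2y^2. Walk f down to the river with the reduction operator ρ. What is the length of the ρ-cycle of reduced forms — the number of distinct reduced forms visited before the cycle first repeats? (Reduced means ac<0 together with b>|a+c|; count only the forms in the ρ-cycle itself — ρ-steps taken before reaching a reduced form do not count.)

D = 56, ⌊√D⌋ = 7
river: ρ → (-2,4,5)
river: ρ → (5,6,-1)
river: ρ → (-1,6,5)
river: ρ → (5,4,-2)
ρ-cycle length = 4 (tail of 0 descent steps not counted)

4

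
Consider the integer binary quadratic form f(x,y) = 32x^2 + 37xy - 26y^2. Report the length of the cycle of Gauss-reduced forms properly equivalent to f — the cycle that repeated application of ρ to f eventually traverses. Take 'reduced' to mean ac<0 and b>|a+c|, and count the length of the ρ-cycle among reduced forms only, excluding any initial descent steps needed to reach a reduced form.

D = 4697, ⌊√D⌋ = 68
river: ρ → (-26,67,2)
river: ρ → (2,65,-59)
river: ρ → (-59,53,8)
river: ρ → (8,59,-38)
river: ρ → (-38,17,29)
river: ρ → (29,41,-26)
river: ρ → (-26,63,7)
river: ρ → (7,63,-26)
river: ρ → (-26,41,29)
river: ρ → (29,17,-38)
river: ρ → (-38,59,8)
river: ρ → (8,53,-59)
river: ρ → (-59,65,2)
river: ρ → (2,67,-26)
river: ρ → (-26,37,32)
river: ρ → (32,27,-31)
river: ρ → (-31,35,28)
river: ρ → (28,21,-38)
river: ρ → (-38,55,11)
river: ρ → (11,55,-38)
river: ρ → (-38,21,28)
river: ρ → (28,35,-31)
river: ρ → (-31,27,32)
river: ρ → (32,37,-26)
ρ-cycle length = 24 (tail of 0 descent steps not counted)

24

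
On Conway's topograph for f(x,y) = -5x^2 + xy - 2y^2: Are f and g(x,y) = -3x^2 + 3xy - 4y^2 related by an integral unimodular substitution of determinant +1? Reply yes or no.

D₁ = -39, D₂ = -39
f is negative-definite; reduce −f:
−f: flip: (5,-1,2)→(2,1,5)
−f: reduced (well bottom): (2,1,5) with a≤c, −a<b≤a
flip sign back: reduced form of f is (-2,-1,-5)
g is negative-definite; reduce −g:
−g: translate: b→3 (≡-3 mod 6), so (3,-3,4)→(3,3,4)
−g: reduced (well bottom): (3,3,4) with a≤c, −a<b≤a
flip sign back: reduced form of g is (-3,-3,-4)
reduced forms (-2, -1, -5) vs (-3, -3, -4) ⇒ inequivalent

no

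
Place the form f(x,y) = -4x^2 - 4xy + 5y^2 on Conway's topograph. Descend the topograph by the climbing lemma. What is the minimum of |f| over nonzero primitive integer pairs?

descent: ρ → (5,4,-4)  [lands on river]
river: ρ → (-4,4,5)
river: ρ → (5,6,-3)
river: ρ → (-3,6,5)
closes: descent 1, river 4
min |a| on river = 3

3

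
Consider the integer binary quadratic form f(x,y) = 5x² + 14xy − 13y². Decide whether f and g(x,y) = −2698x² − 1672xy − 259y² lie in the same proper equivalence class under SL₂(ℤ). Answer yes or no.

D₁ = 456, D₂ = 456
river cycle of f (length 10): (-13, 12, 6), (6, 12, -13), (-13, 14, 5), (5, 16, -10), (-10, 4, 11), (11, 18, -3), (-3, 18, 11), (11, 4, -10), (-10, 16, 5), (5, 14, -13)
river cycle of g (length 10): (-13, 12, 6), (6, 12, -13), (-13, 14, 5), (5, 16, -10), (-10, 4, 11), (11, 18, -3), (-3, 18, 11), (11, 4, -10), (-10, 16, 5), (5, 14, -13)
cycles coincide ⇒ equivalent

yes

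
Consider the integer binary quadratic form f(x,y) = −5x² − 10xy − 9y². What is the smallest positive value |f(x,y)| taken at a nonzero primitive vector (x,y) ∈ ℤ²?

translate: b→0 (≡10 mod 10), so (5,10,9)→(5,0,4)
flip: (5,0,4)→(4,0,5)
reduced (well bottom): (4,0,5) with a≤c, −a<b≤a
well minimum |f| = |-4| = 4 (negative-definite)

4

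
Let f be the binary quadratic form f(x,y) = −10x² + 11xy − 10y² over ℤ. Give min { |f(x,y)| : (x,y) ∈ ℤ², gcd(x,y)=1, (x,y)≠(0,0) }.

translate: b→9 (≡-11 mod 20), so (10,-11,10)→(10,9,9)
flip: (10,9,9)→(9,-9,10)
translate: b→9 (≡-9 mod 18), so (9,-9,10)→(9,9,10)
reduced (well bottom): (9,9,10) with a≤c, −a<b≤a
well minimum |f| = |-9| = 9 (negative-definite)

9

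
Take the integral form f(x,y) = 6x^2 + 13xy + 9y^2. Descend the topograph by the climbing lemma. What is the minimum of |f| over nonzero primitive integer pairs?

translate: b→1 (≡13 mod 12), so (6,13,9)→(6,1,2)
flip: (6,1,2)→(2,-1,6)
reduced (well bottom): (2,-1,6) with a≤c, −a<b≤a
well minimum = a = 2

2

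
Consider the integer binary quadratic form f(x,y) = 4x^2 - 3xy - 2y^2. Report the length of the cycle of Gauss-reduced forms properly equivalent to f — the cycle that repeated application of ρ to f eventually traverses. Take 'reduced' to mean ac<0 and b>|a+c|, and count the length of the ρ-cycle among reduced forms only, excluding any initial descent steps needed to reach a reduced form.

D = 41, ⌊√D⌋ = 6
descent: ρ → (-2,3,4)  [lands on river]
river: ρ → (4,5,-1)
river: ρ → (-1,5,4)
river: ρ → (4,3,-2)
river: ρ → (-2,5,2)
river: ρ → (2,3,-4)
river: ρ → (-4,5,1)
river: ρ → (1,5,-4)
river: ρ → (-4,3,2)
river: ρ → (2,5,-2)
ρ-cycle length = 10 (tail of 1 descent step not counted)

10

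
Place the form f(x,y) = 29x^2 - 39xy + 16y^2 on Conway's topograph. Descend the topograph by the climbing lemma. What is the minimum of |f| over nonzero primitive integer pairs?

translate: b→19 (≡-39 mod 58), so (29,-39,16)→(29,19,6)
flip: (29,19,6)→(6,-19,29)
translate: b→5 (≡-19 mod 12), so (6,-19,29)→(6,5,15)
reduced (well bottom): (6,5,15) with a≤c, −a<b≤a
well minimum = a = 6

6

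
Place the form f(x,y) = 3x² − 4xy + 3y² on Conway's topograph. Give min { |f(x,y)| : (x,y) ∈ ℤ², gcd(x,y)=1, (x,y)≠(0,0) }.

translate: b→2 (≡-4 mod 6), so (3,-4,3)→(3,2,2)
flip: (3,2,2)→(2,-2,3)
translate: b→2 (≡-2 mod 4), so (2,-2,3)→(2,2,3)
reduced (well bottom): (2,2,3) with a≤c, −a<b≤a
well minimum = a = 2

2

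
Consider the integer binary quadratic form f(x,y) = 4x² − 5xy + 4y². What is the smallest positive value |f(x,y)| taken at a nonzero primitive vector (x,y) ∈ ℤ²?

translate: b→3 (≡-5 mod 8), so (4,-5,4)→(4,3,3)
flip: (4,3,3)→(3,-3,4)
translate: b→3 (≡-3 mod 6), so (3,-3,4)→(3,3,4)
reduced (well bottom): (3,3,4) with a≤c, −a<b≤a
well minimum = a = 3

3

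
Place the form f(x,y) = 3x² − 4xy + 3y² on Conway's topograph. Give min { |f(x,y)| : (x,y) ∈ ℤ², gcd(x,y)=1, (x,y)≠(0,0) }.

translate: b→2 (≡-4 mod 6), so (3,-4,3)→(3,2,2)
flip: (3,2,2)→(2,-2,3)
translate: b→2 (≡-2 mod 4), so (2,-2,3)→(2,2,3)
reduced (well bottom): (2,2,3) with a≤c, −a<b≤a
well minimum = a = 2

2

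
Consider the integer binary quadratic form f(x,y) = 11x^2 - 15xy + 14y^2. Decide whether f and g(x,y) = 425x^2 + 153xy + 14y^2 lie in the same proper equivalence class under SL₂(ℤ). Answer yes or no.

D₁ = -391, D₂ = -391
f: translate: b→7 (≡-15 mod 22), so (11,-15,14)→(11,7,10)
f: flip: (11,7,10)→(10,-7,11)
f: reduced (well bottom): (10,-7,11) with a≤c, −a<b≤a
g: flip: (425,153,14)→(14,-153,425)
g: translate: b→-13 (≡-153 mod 28), so (14,-153,425)→(14,-13,10)
g: flip: (14,-13,10)→(10,13,14)
g: translate: b→-7 (≡13 mod 20), so (10,13,14)→(10,-7,11)
g: reduced (well bottom): (10,-7,11) with a≤c, −a<b≤a
reduced forms (10, -7, 11) vs (10, -7, 11) ⇒ equivalent

yes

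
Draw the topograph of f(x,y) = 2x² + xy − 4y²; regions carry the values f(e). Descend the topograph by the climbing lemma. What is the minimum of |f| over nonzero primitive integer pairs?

descent: ρ → (-4,-1,2)
descent: ρ → (2,5,-1)  [lands on river]
river: ρ → (-1,5,2)
river: ρ → (2,3,-3)
river: ρ → (-3,3,2)
closes: descent 2, river 4
min |a| on river = 1

1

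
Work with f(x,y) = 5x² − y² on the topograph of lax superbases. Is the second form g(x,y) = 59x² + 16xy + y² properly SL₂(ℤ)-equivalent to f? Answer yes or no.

D₁ = 20, D₂ = 20
river cycle of f (length 2): (-1, 4, 1), (1, 4, -1)
river cycle of g (length 2): (1, 4, -1), (-1, 4, 1)
cycles coincide ⇒ equivalent

yes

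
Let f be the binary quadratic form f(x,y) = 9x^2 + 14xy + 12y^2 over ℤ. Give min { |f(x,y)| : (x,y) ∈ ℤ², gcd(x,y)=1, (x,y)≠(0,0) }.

translate: b→-4 (≡14 mod 18), so (9,14,12)→(9,-4,7)
flip: (9,-4,7)→(7,4,9)
reduced (well bottom): (7,4,9) with a≤c, −a<b≤a
well minimum = a = 7

7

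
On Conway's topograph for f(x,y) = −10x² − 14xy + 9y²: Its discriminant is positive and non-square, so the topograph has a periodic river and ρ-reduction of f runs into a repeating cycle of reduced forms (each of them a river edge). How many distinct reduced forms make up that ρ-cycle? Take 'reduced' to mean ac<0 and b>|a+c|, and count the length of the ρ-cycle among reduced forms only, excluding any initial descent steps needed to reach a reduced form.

D = 556, ⌊√D⌋ = 23
descent: ρ → (9,14,-10)  [lands on river]
river: ρ → (-10,6,13)
river: ρ → (13,20,-3)
river: ρ → (-3,22,6)
river: ρ → (6,14,-15)
river: ρ → (-15,16,5)
river: ρ → (5,14,-18)
river: ρ → (-18,22,1)
river: ρ → (1,22,-18)
river: ρ → (-18,14,5)
river: ρ → (5,16,-15)
river: ρ → (-15,14,6)
river: ρ → (6,22,-3)
river: ρ → (-3,20,13)
river: ρ → (13,6,-10)
river: ρ → (-10,14,9)
river: ρ → (9,22,-2)
river: ρ → (-2,22,9)
ρ-cycle length = 18 (tail of 1 descent step not counted)

18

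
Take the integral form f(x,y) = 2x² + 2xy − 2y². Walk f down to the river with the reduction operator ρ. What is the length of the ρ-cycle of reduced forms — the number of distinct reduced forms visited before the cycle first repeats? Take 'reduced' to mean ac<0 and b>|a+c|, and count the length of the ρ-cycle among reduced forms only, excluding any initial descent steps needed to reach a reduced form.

D = 20, ⌊√D⌋ = 4
river: ρ → (-2,2,2)
river: ρ → (2,2,-2)
ρ-cycle length = 2 (tail of 0 descent steps not counted)

2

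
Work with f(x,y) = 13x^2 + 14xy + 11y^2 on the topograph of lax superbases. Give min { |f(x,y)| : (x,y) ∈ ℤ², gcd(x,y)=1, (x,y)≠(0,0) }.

translate: b→-12 (≡14 mod 26), so (13,14,11)→(13,-12,10)
flip: (13,-12,10)→(10,12,13)
translate: b→-8 (≡12 mod 20), so (10,12,13)→(10,-8,11)
reduced (well bottom): (10,-8,11) with a≤c, −a<b≤a
well minimum = a = 10

10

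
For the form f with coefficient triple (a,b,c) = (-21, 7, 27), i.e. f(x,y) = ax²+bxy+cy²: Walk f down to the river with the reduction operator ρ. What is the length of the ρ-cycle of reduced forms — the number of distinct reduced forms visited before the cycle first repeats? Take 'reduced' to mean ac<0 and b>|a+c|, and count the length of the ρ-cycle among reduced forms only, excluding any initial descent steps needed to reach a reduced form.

D = 2317, ⌊√D⌋ = 48
river: ρ → (27,47,-1)
river: ρ → (-1,47,27)
river: ρ → (27,7,-21)
river: ρ → (-21,35,13)
river: ρ → (13,43,-9)
river: ρ → (-9,47,3)
river: ρ → (3,43,-39)
river: ρ → (-39,35,7)
river: ρ → (7,35,-39)
river: ρ → (-39,43,3)
river: ρ → (3,47,-9)
river: ρ → (-9,43,13)
river: ρ → (13,35,-21)
river: ρ → (-21,7,27)
ρ-cycle length = 14 (tail of 0 descent steps not counted)

14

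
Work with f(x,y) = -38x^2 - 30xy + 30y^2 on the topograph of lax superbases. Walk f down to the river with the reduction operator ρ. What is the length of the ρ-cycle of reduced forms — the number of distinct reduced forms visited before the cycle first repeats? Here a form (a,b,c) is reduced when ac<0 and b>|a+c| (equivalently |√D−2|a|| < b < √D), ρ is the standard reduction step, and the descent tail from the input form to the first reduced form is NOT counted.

D = 5460, ⌊√D⌋ = 73
descent: ρ → (30,30,-38)  [lands on river]
river: ρ → (-38,46,22)
river: ρ → (22,42,-42)
river: ρ → (-42,42,22)
river: ρ → (22,46,-38)
river: ρ → (-38,30,30)
ρ-cycle length = 6 (tail of 1 descent step not counted)

6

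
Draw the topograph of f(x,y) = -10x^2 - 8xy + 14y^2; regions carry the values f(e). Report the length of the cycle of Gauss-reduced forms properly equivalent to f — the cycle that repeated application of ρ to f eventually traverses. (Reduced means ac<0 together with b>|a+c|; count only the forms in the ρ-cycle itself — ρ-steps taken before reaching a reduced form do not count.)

D = 624, ⌊√D⌋ = 24
descent: ρ → (14,8,-10)  [lands on river]
river: ρ → (-10,12,12)
river: ρ → (12,12,-10)
river: ρ → (-10,8,14)
river: ρ → (14,20,-4)
river: ρ → (-4,20,14)
ρ-cycle length = 6 (tail of 1 descent step not counted)

6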